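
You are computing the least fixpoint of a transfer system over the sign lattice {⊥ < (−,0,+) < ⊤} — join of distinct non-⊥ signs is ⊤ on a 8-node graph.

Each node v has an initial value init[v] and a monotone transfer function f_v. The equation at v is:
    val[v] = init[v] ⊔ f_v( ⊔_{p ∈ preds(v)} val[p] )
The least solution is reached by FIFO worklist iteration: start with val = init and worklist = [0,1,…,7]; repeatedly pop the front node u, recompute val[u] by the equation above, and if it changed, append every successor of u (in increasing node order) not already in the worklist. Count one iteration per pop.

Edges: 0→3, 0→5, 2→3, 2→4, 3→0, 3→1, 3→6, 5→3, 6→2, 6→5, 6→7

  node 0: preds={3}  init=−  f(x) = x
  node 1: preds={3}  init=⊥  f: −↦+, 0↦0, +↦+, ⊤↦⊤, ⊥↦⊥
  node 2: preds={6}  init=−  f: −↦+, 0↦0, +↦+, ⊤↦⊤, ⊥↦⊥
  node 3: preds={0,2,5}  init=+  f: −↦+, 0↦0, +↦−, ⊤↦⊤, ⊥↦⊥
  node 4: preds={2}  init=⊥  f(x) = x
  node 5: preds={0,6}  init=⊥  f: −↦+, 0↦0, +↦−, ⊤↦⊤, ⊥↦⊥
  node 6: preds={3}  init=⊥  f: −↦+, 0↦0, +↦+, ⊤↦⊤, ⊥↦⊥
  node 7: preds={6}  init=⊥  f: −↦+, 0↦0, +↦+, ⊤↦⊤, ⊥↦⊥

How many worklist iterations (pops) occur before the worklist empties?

15

Worklist (15 pops):
  #1 pop 0: in=+ → ⊤ (was −); enqueue []
  #2 pop 1: in=+ → + (was ⊥); enqueue []
  #3 pop 2: in=⊥ → − (no change)
  #4 pop 3: in=⊤ → ⊤ (was +); enqueue [0,1]
  #5 pop 4: in=− → − (was ⊥); enqueue []
  #6 pop 5: in=⊤ → ⊤ (was ⊥); enqueue [3]
  #7 pop 6: in=⊤ → ⊤ (was ⊥); enqueue [2,5]
  #8 pop 7: in=⊤ → ⊤ (was ⊥); enqueue []
  #9 pop 0: in=⊤ → ⊤ (no change)
  #10 pop 1: in=⊤ → ⊤ (was +); enqueue []
  #11 pop 3: in=⊤ → ⊤ (no change)
  #12 pop 2: in=⊤ → ⊤ (was −); enqueue [3,4]
  #13 pop 5: in=⊤ → ⊤ (no change)
  #14 pop 3: in=⊤ → ⊤ (no change)
  #15 pop 4: in=⊤ → ⊤ (was −); enqueue []

Fixpoint:
  val[0] = ⊤
  val[1] = ⊤
  val[2] = ⊤
  val[3] = ⊤
  val[4] = ⊤
  val[5] = ⊤
  val[6] = ⊤
  val[7] = ⊤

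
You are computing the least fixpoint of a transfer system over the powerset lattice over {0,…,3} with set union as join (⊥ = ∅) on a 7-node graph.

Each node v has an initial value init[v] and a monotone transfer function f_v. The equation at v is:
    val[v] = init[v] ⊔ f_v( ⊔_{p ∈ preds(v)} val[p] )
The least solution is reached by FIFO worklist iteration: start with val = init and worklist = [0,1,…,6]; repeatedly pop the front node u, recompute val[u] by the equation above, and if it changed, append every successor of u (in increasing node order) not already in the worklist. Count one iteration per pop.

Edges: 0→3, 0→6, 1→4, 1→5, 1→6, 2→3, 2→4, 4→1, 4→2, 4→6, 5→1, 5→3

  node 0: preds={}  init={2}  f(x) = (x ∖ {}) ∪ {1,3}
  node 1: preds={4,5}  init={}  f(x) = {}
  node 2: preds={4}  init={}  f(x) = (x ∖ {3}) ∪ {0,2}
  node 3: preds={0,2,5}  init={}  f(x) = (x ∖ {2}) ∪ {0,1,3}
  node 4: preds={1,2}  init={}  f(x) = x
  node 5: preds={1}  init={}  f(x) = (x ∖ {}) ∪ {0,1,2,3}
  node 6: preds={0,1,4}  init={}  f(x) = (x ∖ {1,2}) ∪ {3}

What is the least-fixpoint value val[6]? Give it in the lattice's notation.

Iteration log — 10 steps:
  step 1. node 0  ⊔preds={}  new={1,2,3}  old={2}  +wl: 
  step 2. node 1  ⊔preds={}  new={}  stable
  step 3. node 2  ⊔preds={}  new={0,2}  old={}  +wl: 
  step 4. node 3  ⊔preds={0,1,2,3}  new={0,1,3}  old={}  +wl: 
  step 5. node 4  ⊔preds={0,2}  new={0,2}  old={}  +wl: 1,2
  step 6. node 5  ⊔preds={}  new={0,1,2,3}  old={}  +wl: 3
  step 7. node 6  ⊔preds={0,1,2,3}  new={0,3}  old={}  +wl: 
  step 8. node 1  ⊔preds={0,1,2,3}  new={}  stable
  step 9. node 2  ⊔preds={0,2}  new={0,2}  stable
  step 10. node 3  ⊔preds={0,1,2,3}  new={0,1,3}  stable

Least fixpoint reached:
  node 0: {1,2,3}
  node 1: {}
  node 2: {0,2}
  node 3: {0,1,3}
  node 4: {0,2}
  node 5: {0,1,2,3}
  node 6: {0,3}

{0,3}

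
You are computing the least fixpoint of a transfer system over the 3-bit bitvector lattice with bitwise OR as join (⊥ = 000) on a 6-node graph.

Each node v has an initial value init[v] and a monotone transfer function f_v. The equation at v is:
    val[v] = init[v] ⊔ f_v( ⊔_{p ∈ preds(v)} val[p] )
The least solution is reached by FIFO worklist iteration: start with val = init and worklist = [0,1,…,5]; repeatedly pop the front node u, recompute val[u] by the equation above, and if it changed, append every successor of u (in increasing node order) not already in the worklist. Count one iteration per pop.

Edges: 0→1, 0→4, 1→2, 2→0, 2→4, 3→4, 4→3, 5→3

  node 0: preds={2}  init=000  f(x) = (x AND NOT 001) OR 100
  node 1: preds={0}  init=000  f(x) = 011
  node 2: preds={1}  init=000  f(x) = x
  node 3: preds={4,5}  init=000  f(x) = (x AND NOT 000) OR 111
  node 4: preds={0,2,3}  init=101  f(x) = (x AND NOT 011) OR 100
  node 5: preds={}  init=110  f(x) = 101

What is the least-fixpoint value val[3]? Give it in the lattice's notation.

111

Worklist (10 pops):
  #1 pop 0: in=000 → 100 (was 000); enqueue []
  #2 pop 1: in=100 → 011 (was 000); enqueue []
  #3 pop 2: in=011 → 011 (was 000); enqueue [0]
  #4 pop 3: in=111 → 111 (was 000); enqueue []
  #5 pop 4: in=111 → 101 (no change)
  #6 pop 5: in=000 → 111 (was 110); enqueue [3]
  #7 pop 0: in=011 → 110 (was 100); enqueue [1,4]
  #8 pop 3: in=111 → 111 (no change)
  #9 pop 1: in=110 → 011 (no change)
  #10 pop 4: in=111 → 101 (no change)

Fixpoint:
  val[0] = 110
  val[1] = 011
  val[2] = 011
  val[3] = 111
  val[4] = 101
  val[5] = 111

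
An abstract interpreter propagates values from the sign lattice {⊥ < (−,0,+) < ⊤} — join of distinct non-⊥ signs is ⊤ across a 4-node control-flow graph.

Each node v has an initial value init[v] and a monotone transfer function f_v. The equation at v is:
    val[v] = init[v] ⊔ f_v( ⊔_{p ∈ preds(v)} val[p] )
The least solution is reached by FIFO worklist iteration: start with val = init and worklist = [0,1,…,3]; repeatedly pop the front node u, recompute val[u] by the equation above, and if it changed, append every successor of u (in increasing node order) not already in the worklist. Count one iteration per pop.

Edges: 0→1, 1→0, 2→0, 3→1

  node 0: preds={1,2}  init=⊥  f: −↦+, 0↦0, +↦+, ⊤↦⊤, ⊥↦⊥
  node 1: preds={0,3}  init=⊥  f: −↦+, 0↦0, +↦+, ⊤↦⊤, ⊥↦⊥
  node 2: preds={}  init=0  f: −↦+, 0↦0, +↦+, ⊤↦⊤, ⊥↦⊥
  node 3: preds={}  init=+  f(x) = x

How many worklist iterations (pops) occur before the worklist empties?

6

Trace (6 dequeues):
  [1] u=0 | in 0 | out 0 | prev ⊥ | push {}
  [2] u=1 | in ⊤ | out ⊤ | prev ⊥ | push {0}
  [3] u=2 | in ⊥ | out 0 | ==
  [4] u=3 | in ⊥ | out + | ==
  [5] u=0 | in ⊤ | out ⊤ | prev 0 | push {1}
  [6] u=1 | in ⊤ | out ⊤ | ==

Converged values:
  [0] ⊤
  [1] ⊤
  [2] 0
  [3] +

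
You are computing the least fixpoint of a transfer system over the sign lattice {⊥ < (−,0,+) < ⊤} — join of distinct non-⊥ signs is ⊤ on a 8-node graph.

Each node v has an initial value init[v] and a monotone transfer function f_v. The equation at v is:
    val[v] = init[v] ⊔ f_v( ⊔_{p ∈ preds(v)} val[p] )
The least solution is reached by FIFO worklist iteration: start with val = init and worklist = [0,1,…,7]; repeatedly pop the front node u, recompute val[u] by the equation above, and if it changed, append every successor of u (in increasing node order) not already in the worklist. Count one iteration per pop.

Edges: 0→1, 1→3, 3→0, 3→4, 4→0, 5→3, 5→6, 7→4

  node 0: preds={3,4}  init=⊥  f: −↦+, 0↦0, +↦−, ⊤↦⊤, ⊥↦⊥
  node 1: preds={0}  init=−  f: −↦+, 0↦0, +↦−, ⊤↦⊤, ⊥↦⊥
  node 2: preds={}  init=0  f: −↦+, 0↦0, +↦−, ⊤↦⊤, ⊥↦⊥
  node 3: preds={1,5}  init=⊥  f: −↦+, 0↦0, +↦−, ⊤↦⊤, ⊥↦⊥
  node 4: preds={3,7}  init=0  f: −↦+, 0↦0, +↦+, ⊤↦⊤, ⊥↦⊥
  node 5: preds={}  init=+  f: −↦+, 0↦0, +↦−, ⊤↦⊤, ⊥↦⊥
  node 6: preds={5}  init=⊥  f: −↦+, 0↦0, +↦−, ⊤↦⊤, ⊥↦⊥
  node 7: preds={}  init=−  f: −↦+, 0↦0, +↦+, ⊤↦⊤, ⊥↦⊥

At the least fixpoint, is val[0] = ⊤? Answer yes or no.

Worklist (10 pops):
  #1 pop 0: in=0 → 0 (was ⊥); enqueue []
  #2 pop 1: in=0 → ⊤ (was −); enqueue []
  #3 pop 2: in=⊥ → 0 (no change)
  #4 pop 3: in=⊤ → ⊤ (was ⊥); enqueue [0]
  #5 pop 4: in=⊤ → ⊤ (was 0); enqueue []
  #6 pop 5: in=⊥ → + (no change)
  #7 pop 6: in=+ → − (was ⊥); enqueue []
  #8 pop 7: in=⊥ → − (no change)
  #9 pop 0: in=⊤ → ⊤ (was 0); enqueue [1]
  #10 pop 1: in=⊤ → ⊤ (no change)

Fixpoint:
  val[0] = ⊤
  val[1] = ⊤
  val[2] = 0
  val[3] = ⊤
  val[4] = ⊤
  val[5] = +
  val[6] = −
  val[7] = −

yes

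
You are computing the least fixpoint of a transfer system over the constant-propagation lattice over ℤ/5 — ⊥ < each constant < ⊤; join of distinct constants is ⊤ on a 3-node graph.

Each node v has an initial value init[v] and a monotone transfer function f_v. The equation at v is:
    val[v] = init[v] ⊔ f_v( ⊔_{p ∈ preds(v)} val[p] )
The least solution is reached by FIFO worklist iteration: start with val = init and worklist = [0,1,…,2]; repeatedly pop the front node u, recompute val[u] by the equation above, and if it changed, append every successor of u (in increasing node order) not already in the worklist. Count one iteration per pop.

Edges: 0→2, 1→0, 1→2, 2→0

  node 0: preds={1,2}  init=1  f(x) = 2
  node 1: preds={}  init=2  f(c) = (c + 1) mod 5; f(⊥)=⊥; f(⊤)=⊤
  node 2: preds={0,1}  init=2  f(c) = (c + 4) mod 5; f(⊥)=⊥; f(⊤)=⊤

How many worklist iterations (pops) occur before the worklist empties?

4

Worklist (4 pops):
  #1 pop 0: in=2 → ⊤ (was 1); enqueue []
  #2 pop 1: in=⊥ → 2 (no change)
  #3 pop 2: in=⊤ → ⊤ (was 2); enqueue [0]
  #4 pop 0: in=⊤ → ⊤ (no change)

Fixpoint:
  val[0] = ⊤
  val[1] = 2
  val[2] = ⊤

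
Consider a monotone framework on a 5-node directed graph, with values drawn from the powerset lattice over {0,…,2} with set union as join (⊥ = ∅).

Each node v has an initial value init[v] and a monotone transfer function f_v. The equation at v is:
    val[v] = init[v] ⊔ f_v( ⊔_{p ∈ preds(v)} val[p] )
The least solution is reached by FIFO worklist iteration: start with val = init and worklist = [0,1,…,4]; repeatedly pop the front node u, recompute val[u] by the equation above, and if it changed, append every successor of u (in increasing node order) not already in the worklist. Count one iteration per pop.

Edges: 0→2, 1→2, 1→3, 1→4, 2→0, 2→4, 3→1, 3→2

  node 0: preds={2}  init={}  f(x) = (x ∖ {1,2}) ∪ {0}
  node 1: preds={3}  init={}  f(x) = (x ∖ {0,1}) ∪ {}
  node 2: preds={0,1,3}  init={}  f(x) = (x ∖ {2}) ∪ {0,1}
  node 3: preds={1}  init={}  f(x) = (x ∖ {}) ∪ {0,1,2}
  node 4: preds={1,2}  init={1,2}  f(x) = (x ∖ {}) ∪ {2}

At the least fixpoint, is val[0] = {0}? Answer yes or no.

yes

Worklist (10 pops):
  #1 pop 0: in={} → {0} (was {}); enqueue []
  #2 pop 1: in={} → {} (no change)
  #3 pop 2: in={0} → {0,1} (was {}); enqueue [0]
  #4 pop 3: in={} → {0,1,2} (was {}); enqueue [1,2]
  #5 pop 4: in={0,1} → {0,1,2} (was {1,2}); enqueue []
  #6 pop 0: in={0,1} → {0} (no change)
  #7 pop 1: in={0,1,2} → {2} (was {}); enqueue [3,4]
  #8 pop 2: in={0,1,2} → {0,1} (no change)
  #9 pop 3: in={2} → {0,1,2} (no change)
  #10 pop 4: in={0,1,2} → {0,1,2} (no change)

Fixpoint:
  val[0] = {0}
  val[1] = {2}
  val[2] = {0,1}
  val[3] = {0,1,2}
  val[4] = {0,1,2}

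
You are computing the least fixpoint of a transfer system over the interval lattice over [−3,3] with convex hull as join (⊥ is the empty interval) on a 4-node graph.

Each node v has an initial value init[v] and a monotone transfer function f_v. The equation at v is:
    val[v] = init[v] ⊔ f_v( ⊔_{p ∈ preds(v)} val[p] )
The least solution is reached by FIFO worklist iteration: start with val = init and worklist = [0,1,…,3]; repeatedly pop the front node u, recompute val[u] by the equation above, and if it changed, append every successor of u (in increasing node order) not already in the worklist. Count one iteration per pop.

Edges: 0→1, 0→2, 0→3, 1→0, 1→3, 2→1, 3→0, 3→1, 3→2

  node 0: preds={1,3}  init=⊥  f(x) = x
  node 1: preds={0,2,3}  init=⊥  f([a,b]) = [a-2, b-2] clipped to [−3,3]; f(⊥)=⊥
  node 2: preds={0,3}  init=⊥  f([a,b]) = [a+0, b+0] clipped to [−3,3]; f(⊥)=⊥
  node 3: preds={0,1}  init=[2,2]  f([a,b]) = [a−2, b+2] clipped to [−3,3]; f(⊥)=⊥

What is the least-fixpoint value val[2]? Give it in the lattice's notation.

Worklist (13 pops):
  #1 pop 0: in=[2,2] → [2,2] (was ⊥); enqueue []
  #2 pop 1: in=[2,2] → [0,0] (was ⊥); enqueue [0]
  #3 pop 2: in=[2,2] → [2,2] (was ⊥); enqueue [1]
  #4 pop 3: in=[0,2] → [-2,3] (was [2,2]); enqueue [2]
  #5 pop 0: in=[-2,3] → [-2,3] (was [2,2]); enqueue [3]
  #6 pop 1: in=[-2,3] → [-3,1] (was [0,0]); enqueue [0]
  #7 pop 2: in=[-2,3] → [-2,3] (was [2,2]); enqueue [1]
  #8 pop 3: in=[-3,3] → [-3,3] (was [-2,3]); enqueue [2]
  #9 pop 0: in=[-3,3] → [-3,3] (was [-2,3]); enqueue [3]
  #10 pop 1: in=[-3,3] → [-3,1] (no change)
  #11 pop 2: in=[-3,3] → [-3,3] (was [-2,3]); enqueue [1]
  #12 pop 3: in=[-3,3] → [-3,3] (no change)
  #13 pop 1: in=[-3,3] → [-3,1] (no change)

Fixpoint:
  val[0] = [-3,3]
  val[1] = [-3,1]
  val[2] = [-3,3]
  val[3] = [-3,3]

[-3,3]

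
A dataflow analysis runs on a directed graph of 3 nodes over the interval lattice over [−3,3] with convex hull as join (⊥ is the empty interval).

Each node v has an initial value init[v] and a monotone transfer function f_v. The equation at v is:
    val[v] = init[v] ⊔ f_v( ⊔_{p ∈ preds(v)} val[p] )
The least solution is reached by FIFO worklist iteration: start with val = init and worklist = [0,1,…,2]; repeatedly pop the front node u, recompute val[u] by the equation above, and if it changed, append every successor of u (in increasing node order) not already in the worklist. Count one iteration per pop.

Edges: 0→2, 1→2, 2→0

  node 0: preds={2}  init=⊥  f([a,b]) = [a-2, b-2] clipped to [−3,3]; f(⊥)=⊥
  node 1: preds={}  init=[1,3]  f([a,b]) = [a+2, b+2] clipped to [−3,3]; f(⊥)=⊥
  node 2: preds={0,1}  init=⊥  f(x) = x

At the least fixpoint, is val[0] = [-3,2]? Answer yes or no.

no

Worklist (8 pops):
  #1 pop 0: in=⊥ → ⊥ (no change)
  #2 pop 1: in=⊥ → [1,3] (no change)
  #3 pop 2: in=[1,3] → [1,3] (was ⊥); enqueue [0]
  #4 pop 0: in=[1,3] → [-1,1] (was ⊥); enqueue [2]
  #5 pop 2: in=[-1,3] → [-1,3] (was [1,3]); enqueue [0]
  #6 pop 0: in=[-1,3] → [-3,1] (was [-1,1]); enqueue [2]
  #7 pop 2: in=[-3,3] → [-3,3] (was [-1,3]); enqueue [0]
  #8 pop 0: in=[-3,3] → [-3,1] (no change)

Fixpoint:
  val[0] = [-3,1]
  val[1] = [1,3]
  val[2] = [-3,3]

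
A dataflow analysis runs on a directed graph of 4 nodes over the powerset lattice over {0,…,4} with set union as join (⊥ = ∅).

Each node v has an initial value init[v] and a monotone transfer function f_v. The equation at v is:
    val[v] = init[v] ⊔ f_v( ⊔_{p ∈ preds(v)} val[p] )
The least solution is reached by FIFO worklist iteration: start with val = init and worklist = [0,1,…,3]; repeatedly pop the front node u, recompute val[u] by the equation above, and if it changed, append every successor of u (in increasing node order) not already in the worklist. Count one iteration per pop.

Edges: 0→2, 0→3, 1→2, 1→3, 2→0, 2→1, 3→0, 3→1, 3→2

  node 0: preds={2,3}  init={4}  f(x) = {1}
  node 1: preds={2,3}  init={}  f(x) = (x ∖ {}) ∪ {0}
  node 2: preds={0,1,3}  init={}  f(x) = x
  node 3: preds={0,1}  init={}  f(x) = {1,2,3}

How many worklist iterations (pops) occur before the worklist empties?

10

Trace (10 dequeues):
  [1] u=0 | in {} | out {1,4} | prev {4} | push {}
  [2] u=1 | in {} | out {0} | prev {} | push {}
  [3] u=2 | in {0,1,4} | out {0,1,4} | prev {} | push {0,1}
  [4] u=3 | in {0,1,4} | out {1,2,3} | prev {} | push {2}
  [5] u=0 | in {0,1,2,3,4} | out {1,4} | ==
  [6] u=1 | in {0,1,2,3,4} | out {0,1,2,3,4} | prev {0} | push {3}
  [7] u=2 | in {0,1,2,3,4} | out {0,1,2,3,4} | prev {0,1,4} | push {0,1}
  [8] u=3 | in {0,1,2,3,4} | out {1,2,3} | ==
  [9] u=0 | in {0,1,2,3,4} | out {1,4} | ==
  [10] u=1 | in {0,1,2,3,4} | out {0,1,2,3,4} | ==

Converged values:
  [0] {1,4}
  [1] {0,1,2,3,4}
  [2] {0,1,2,3,4}
  [3] {1,2,3}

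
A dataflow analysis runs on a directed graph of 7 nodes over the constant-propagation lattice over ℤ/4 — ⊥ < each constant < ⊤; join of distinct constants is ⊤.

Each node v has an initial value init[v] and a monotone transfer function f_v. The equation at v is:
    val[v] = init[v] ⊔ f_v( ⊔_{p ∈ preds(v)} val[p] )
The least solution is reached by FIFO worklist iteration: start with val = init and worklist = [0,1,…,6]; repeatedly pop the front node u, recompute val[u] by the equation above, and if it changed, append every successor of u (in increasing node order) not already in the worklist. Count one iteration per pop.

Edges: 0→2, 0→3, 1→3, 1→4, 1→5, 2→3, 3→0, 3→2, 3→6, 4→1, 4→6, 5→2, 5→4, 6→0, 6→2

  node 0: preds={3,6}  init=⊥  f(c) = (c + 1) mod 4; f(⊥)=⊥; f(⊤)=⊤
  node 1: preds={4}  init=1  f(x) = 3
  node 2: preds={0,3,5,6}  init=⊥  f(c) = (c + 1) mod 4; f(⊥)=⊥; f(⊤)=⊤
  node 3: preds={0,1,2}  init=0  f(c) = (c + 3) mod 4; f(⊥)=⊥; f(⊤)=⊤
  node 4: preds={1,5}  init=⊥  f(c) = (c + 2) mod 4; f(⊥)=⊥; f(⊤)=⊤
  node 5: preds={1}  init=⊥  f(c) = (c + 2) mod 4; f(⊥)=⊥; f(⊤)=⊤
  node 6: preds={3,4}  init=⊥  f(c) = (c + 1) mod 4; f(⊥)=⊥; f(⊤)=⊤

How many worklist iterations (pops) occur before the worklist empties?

Worklist (12 pops):
  #1 pop 0: in=0 → 1 (was ⊥); enqueue []
  #2 pop 1: in=⊥ → ⊤ (was 1); enqueue []
  #3 pop 2: in=⊤ → ⊤ (was ⊥); enqueue []
  #4 pop 3: in=⊤ → ⊤ (was 0); enqueue [0,2]
  #5 pop 4: in=⊤ → ⊤ (was ⊥); enqueue [1]
  #6 pop 5: in=⊤ → ⊤ (was ⊥); enqueue [4]
  #7 pop 6: in=⊤ → ⊤ (was ⊥); enqueue []
  #8 pop 0: in=⊤ → ⊤ (was 1); enqueue [3]
  #9 pop 2: in=⊤ → ⊤ (no change)
  #10 pop 1: in=⊤ → ⊤ (no change)
  #11 pop 4: in=⊤ → ⊤ (no change)
  #12 pop 3: in=⊤ → ⊤ (no change)

Fixpoint:
  val[0] = ⊤
  val[1] = ⊤
  val[2] = ⊤
  val[3] = ⊤
  val[4] = ⊤
  val[5] = ⊤
  val[6] = ⊤

12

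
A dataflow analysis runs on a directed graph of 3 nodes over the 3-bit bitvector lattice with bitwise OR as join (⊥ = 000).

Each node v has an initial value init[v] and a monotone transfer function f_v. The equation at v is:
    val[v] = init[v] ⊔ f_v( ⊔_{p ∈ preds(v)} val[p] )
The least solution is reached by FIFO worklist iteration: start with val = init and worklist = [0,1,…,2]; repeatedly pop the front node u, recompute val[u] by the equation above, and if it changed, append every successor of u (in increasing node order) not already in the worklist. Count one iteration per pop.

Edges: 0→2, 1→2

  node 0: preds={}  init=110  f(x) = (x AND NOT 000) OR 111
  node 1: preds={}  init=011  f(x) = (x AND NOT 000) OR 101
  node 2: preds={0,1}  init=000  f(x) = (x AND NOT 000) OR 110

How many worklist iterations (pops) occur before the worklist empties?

3

Worklist (3 pops):
  #1 pop 0: in=000 → 111 (was 110); enqueue []
  #2 pop 1: in=000 → 111 (was 011); enqueue []
  #3 pop 2: in=111 → 111 (was 000); enqueue []

Fixpoint:
  val[0] = 111
  val[1] = 111
  val[2] = 111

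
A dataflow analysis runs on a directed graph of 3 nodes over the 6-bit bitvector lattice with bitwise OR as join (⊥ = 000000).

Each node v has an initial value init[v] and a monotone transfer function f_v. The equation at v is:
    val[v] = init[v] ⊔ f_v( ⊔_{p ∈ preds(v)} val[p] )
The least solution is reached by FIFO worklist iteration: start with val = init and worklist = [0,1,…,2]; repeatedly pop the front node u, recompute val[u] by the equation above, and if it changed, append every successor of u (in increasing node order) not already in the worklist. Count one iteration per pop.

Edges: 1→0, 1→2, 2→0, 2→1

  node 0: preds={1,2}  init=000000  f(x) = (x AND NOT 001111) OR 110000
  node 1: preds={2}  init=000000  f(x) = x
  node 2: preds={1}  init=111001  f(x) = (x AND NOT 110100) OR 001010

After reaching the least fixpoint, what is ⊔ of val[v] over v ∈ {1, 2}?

111011

Iteration log — 7 steps:
  step 1. node 0  ⊔preds=111001  new=110000  old=000000  +wl: 
  step 2. node 1  ⊔preds=111001  new=111001  old=000000  +wl: 0
  step 3. node 2  ⊔preds=111001  new=111011  old=111001  +wl: 1
  step 4. node 0  ⊔preds=111011  new=110000  stable
  step 5. node 1  ⊔preds=111011  new=111011  old=111001  +wl: 0,2
  step 6. node 0  ⊔preds=111011  new=110000  stable
  step 7. node 2  ⊔preds=111011  new=111011  stable

Least fixpoint reached:
  node 0: 110000
  node 1: 111011
  node 2: 111011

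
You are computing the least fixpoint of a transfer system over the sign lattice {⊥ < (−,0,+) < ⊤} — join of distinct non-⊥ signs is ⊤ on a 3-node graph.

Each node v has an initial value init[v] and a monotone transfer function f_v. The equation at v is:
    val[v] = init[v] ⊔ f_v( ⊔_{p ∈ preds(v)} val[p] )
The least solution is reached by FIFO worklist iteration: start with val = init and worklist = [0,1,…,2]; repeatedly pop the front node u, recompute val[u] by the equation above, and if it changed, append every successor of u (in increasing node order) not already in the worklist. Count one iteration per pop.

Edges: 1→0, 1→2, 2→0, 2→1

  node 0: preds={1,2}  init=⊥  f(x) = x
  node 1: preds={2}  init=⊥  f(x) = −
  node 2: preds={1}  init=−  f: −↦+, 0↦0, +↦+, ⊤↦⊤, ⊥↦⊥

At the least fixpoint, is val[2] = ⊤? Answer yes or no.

Worklist (5 pops):
  #1 pop 0: in=− → − (was ⊥); enqueue []
  #2 pop 1: in=− → − (was ⊥); enqueue [0]
  #3 pop 2: in=− → ⊤ (was −); enqueue [1]
  #4 pop 0: in=⊤ → ⊤ (was −); enqueue []
  #5 pop 1: in=⊤ → − (no change)

Fixpoint:
  val[0] = ⊤
  val[1] = −
  val[2] = ⊤

yes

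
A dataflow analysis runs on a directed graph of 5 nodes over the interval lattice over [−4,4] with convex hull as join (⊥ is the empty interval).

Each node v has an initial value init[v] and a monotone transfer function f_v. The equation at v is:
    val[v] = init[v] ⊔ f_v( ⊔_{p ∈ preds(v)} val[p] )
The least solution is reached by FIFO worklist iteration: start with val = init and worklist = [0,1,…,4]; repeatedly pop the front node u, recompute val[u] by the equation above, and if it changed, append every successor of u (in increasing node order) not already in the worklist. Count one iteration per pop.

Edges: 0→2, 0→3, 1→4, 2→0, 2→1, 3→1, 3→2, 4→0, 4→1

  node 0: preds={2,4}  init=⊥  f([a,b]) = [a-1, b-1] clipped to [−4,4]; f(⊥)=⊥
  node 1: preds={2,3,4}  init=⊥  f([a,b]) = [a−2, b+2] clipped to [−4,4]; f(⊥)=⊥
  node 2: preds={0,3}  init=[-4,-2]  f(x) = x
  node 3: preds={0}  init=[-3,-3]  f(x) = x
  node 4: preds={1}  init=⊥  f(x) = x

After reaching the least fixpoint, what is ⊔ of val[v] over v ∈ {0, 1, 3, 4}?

Iteration log — 23 steps:
  step 1. node 0  ⊔preds=[-4,-2]  new=[-4,-3]  old=⊥  +wl: 
  step 2. node 1  ⊔preds=[-4,-2]  new=[-4,0]  old=⊥  +wl: 
  step 3. node 2  ⊔preds=[-4,-3]  new=[-4,-2]  stable
  step 4. node 3  ⊔preds=[-4,-3]  new=[-4,-3]  old=[-3,-3]  +wl: 1,2
  step 5. node 4  ⊔preds=[-4,0]  new=[-4,0]  old=⊥  +wl: 0
  step 6. node 1  ⊔preds=[-4,0]  new=[-4,2]  old=[-4,0]  +wl: 4
  step 7. node 2  ⊔preds=[-4,-3]  new=[-4,-2]  stable
  step 8. node 0  ⊔preds=[-4,0]  new=[-4,-1]  old=[-4,-3]  +wl: 2,3
  step 9. node 4  ⊔preds=[-4,2]  new=[-4,2]  old=[-4,0]  +wl: 0,1
  step 10. node 2  ⊔preds=[-4,-1]  new=[-4,-1]  old=[-4,-2]  +wl: 
  step 11. node 3  ⊔preds=[-4,-1]  new=[-4,-1]  old=[-4,-3]  +wl: 2
  step 12. node 0  ⊔preds=[-4,2]  new=[-4,1]  old=[-4,-1]  +wl: 3
  step 13. node 1  ⊔preds=[-4,2]  new=[-4,4]  old=[-4,2]  +wl: 4
  step 14. node 2  ⊔preds=[-4,1]  new=[-4,1]  old=[-4,-1]  +wl: 0,1
  step 15. node 3  ⊔preds=[-4,1]  new=[-4,1]  old=[-4,-1]  +wl: 2
  step 16. node 4  ⊔preds=[-4,4]  new=[-4,4]  old=[-4,2]  +wl: 
  step 17. node 0  ⊔preds=[-4,4]  new=[-4,3]  old=[-4,1]  +wl: 3
  step 18. node 1  ⊔preds=[-4,4]  new=[-4,4]  stable
  step 19. node 2  ⊔preds=[-4,3]  new=[-4,3]  old=[-4,1]  +wl: 0,1
  step 20. node 3  ⊔preds=[-4,3]  new=[-4,3]  old=[-4,1]  +wl: 2
  step 21. node 0  ⊔preds=[-4,4]  new=[-4,3]  stable
  step 22. node 1  ⊔preds=[-4,4]  new=[-4,4]  stable
  step 23. node 2  ⊔preds=[-4,3]  new=[-4,3]  stable

Least fixpoint reached:
  node 0: [-4,3]
  node 1: [-4,4]
  node 2: [-4,3]
  node 3: [-4,3]
  node 4: [-4,4]

[-4,4]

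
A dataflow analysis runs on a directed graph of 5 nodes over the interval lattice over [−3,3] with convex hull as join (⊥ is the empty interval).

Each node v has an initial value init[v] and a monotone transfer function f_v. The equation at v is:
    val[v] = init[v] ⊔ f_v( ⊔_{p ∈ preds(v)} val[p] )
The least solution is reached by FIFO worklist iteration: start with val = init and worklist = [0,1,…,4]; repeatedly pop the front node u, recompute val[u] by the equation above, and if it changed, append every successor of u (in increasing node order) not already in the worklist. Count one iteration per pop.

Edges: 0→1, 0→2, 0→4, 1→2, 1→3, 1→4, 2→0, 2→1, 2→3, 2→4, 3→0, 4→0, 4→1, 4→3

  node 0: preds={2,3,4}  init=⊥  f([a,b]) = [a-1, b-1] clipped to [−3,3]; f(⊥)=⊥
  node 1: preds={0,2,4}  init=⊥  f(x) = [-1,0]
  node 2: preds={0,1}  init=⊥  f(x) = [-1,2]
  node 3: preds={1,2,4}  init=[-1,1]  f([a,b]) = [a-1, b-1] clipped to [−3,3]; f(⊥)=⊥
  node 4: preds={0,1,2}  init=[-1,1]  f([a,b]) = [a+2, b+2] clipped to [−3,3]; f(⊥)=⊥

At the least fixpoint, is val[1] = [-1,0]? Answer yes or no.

Worklist (11 pops):
  #1 pop 0: in=[-1,1] → [-2,0] (was ⊥); enqueue []
  #2 pop 1: in=[-2,1] → [-1,0] (was ⊥); enqueue []
  #3 pop 2: in=[-2,0] → [-1,2] (was ⊥); enqueue [0,1]
  #4 pop 3: in=[-1,2] → [-2,1] (was [-1,1]); enqueue []
  #5 pop 4: in=[-2,2] → [-1,3] (was [-1,1]); enqueue [3]
  #6 pop 0: in=[-2,3] → [-3,2] (was [-2,0]); enqueue [2,4]
  #7 pop 1: in=[-3,3] → [-1,0] (no change)
  #8 pop 3: in=[-1,3] → [-2,2] (was [-2,1]); enqueue [0]
  #9 pop 2: in=[-3,2] → [-1,2] (no change)
  #10 pop 4: in=[-3,2] → [-1,3] (no change)
  #11 pop 0: in=[-2,3] → [-3,2] (no change)

Fixpoint:
  val[0] = [-3,2]
  val[1] = [-1,0]
  val[2] = [-1,2]
  val[3] = [-2,2]
  val[4] = [-1,3]

yes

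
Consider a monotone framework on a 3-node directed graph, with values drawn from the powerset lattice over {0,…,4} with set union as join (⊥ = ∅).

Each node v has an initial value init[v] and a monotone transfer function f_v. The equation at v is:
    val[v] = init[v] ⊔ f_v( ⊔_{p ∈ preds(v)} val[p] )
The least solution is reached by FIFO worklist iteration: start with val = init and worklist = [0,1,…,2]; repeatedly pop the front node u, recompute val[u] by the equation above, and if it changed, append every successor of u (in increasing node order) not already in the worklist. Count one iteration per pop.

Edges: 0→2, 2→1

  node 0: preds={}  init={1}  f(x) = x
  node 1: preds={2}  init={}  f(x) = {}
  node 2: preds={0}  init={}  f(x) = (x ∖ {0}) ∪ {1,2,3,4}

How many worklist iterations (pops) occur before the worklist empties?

4

Worklist (4 pops):
  #1 pop 0: in={} → {1} (no change)
  #2 pop 1: in={} → {} (no change)
  #3 pop 2: in={1} → {1,2,3,4} (was {}); enqueue [1]
  #4 pop 1: in={1,2,3,4} → {} (no change)

Fixpoint:
  val[0] = {1}
  val[1] = {}
  val[2] = {1,2,3,4}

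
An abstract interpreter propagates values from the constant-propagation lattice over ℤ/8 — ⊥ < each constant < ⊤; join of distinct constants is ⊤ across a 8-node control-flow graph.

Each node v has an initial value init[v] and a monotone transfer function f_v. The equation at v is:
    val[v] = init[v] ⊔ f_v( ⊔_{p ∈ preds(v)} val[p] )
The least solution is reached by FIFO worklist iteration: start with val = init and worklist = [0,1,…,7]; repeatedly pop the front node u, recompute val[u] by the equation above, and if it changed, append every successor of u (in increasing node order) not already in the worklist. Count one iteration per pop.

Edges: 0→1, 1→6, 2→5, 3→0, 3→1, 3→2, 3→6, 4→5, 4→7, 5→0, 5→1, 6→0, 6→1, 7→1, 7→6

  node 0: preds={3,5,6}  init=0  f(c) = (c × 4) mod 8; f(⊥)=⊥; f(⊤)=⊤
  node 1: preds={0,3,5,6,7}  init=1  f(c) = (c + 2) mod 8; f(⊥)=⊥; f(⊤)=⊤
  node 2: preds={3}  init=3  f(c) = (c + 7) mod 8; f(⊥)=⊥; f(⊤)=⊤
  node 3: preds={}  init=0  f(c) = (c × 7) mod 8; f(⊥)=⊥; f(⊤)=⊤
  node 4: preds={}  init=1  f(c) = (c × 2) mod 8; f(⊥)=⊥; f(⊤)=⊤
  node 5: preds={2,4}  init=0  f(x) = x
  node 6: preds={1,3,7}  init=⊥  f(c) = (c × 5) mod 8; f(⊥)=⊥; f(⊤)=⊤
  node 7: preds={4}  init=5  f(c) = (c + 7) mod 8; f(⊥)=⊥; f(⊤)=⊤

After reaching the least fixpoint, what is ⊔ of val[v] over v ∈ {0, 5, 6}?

Worklist (11 pops):
  #1 pop 0: in=0 → 0 (no change)
  #2 pop 1: in=⊤ → ⊤ (was 1); enqueue []
  #3 pop 2: in=0 → ⊤ (was 3); enqueue []
  #4 pop 3: in=⊥ → 0 (no change)
  #5 pop 4: in=⊥ → 1 (no change)
  #6 pop 5: in=⊤ → ⊤ (was 0); enqueue [0,1]
  #7 pop 6: in=⊤ → ⊤ (was ⊥); enqueue []
  #8 pop 7: in=1 → ⊤ (was 5); enqueue [6]
  #9 pop 0: in=⊤ → ⊤ (was 0); enqueue []
  #10 pop 1: in=⊤ → ⊤ (no change)
  #11 pop 6: in=⊤ → ⊤ (no change)

Fixpoint:
  val[0] = ⊤
  val[1] = ⊤
  val[2] = ⊤
  val[3] = 0
  val[4] = 1
  val[5] = ⊤
  val[6] = ⊤
  val[7] = ⊤

⊤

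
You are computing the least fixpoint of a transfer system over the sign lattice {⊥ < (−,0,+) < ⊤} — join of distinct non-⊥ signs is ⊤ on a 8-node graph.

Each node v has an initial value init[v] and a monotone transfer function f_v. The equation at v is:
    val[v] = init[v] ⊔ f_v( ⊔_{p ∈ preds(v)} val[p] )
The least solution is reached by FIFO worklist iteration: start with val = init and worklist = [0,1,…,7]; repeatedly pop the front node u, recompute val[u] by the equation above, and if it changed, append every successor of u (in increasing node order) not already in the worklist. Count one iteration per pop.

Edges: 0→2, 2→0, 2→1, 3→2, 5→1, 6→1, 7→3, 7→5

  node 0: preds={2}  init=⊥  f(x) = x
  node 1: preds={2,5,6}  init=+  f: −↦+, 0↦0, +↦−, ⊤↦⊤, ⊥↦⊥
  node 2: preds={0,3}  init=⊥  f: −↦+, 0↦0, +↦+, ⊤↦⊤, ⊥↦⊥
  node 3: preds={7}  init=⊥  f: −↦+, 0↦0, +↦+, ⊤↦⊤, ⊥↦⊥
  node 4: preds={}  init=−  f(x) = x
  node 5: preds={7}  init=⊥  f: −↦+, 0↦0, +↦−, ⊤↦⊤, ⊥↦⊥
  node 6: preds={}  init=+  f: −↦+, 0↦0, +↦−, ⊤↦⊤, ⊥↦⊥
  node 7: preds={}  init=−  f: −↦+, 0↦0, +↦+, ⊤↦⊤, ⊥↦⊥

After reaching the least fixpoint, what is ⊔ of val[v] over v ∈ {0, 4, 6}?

⊤

Iteration log — 12 steps:
  step 1. node 0  ⊔preds=⊥  new=⊥  stable
  step 2. node 1  ⊔preds=+  new=⊤  old=+  +wl: 
  step 3. node 2  ⊔preds=⊥  new=⊥  stable
  step 4. node 3  ⊔preds=−  new=+  old=⊥  +wl: 2
  step 5. node 4  ⊔preds=⊥  new=−  stable
  step 6. node 5  ⊔preds=−  new=+  old=⊥  +wl: 1
  step 7. node 6  ⊔preds=⊥  new=+  stable
  step 8. node 7  ⊔preds=⊥  new=−  stable
  step 9. node 2  ⊔preds=+  new=+  old=⊥  +wl: 0
  step 10. node 1  ⊔preds=+  new=⊤  stable
  step 11. node 0  ⊔preds=+  new=+  old=⊥  +wl: 2
  step 12. node 2  ⊔preds=+  new=+  stable

Least fixpoint reached:
  node 0: +
  node 1: ⊤
  node 2: +
  node 3: +
  node 4: −
  node 5: +
  node 6: +
  node 7: −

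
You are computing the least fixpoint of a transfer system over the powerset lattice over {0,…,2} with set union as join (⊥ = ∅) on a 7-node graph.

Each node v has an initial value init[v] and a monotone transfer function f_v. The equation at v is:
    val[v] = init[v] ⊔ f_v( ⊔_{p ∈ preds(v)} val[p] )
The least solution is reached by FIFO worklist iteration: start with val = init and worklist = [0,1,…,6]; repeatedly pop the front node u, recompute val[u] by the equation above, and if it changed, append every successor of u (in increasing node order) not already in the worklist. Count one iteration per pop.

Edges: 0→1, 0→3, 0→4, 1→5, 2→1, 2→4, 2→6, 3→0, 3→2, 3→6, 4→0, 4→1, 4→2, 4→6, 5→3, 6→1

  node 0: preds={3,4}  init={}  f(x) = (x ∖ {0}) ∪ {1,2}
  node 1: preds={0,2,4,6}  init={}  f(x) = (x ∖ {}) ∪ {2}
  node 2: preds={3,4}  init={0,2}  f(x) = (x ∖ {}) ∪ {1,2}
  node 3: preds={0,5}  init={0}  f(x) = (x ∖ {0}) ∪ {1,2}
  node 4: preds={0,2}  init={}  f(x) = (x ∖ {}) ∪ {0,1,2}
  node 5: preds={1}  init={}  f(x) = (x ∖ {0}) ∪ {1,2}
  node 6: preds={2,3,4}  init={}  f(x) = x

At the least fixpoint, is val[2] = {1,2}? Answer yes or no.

Trace (11 dequeues):
  [1] u=0 | in {0} | out {1,2} | prev {} | push {}
  [2] u=1 | in {0,1,2} | out {0,1,2} | prev {} | push {}
  [3] u=2 | in {0} | out {0,1,2} | prev {0,2} | push {1}
  [4] u=3 | in {1,2} | out {0,1,2} | prev {0} | push {0,2}
  [5] u=4 | in {0,1,2} | out {0,1,2} | prev {} | push {}
  [6] u=5 | in {0,1,2} | out {1,2} | prev {} | push {3}
  [7] u=6 | in {0,1,2} | out {0,1,2} | prev {} | push {}
  [8] u=1 | in {0,1,2} | out {0,1,2} | ==
  [9] u=0 | in {0,1,2} | out {1,2} | ==
  [10] u=2 | in {0,1,2} | out {0,1,2} | ==
  [11] u=3 | in {1,2} | out {0,1,2} | ==

Converged values:
  [0] {1,2}
  [1] {0,1,2}
  [2] {0,1,2}
  [3] {0,1,2}
  [4] {0,1,2}
  [5] {1,2}
  [6] {0,1,2}

no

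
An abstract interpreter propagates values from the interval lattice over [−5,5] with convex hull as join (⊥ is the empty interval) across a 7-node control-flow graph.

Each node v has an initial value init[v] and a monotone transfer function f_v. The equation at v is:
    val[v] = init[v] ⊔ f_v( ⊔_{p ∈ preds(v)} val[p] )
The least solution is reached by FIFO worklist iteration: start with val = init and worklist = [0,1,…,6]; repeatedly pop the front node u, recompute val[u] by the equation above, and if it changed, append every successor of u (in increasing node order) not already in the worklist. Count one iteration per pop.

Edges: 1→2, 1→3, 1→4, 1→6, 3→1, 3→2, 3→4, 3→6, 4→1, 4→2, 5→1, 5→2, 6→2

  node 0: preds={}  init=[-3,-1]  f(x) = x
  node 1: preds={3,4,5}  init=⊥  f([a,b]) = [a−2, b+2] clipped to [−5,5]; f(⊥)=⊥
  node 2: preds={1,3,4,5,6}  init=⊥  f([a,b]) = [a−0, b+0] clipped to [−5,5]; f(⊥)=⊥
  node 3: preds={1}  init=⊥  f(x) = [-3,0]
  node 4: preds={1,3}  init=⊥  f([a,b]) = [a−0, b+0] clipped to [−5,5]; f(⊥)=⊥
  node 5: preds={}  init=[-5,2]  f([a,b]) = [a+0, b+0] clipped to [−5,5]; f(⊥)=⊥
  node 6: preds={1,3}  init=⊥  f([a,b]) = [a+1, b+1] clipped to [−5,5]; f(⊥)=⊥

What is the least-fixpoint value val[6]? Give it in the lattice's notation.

Trace (14 dequeues):
  [1] u=0 | in ⊥ | out [-3,-1] | ==
  [2] u=1 | in [-5,2] | out [-5,4] | prev ⊥ | push {}
  [3] u=2 | in [-5,4] | out [-5,4] | prev ⊥ | push {}
  [4] u=3 | in [-5,4] | out [-3,0] | prev ⊥ | push {1,2}
  [5] u=4 | in [-5,4] | out [-5,4] | prev ⊥ | push {}
  [6] u=5 | in ⊥ | out [-5,2] | ==
  [7] u=6 | in [-5,4] | out [-4,5] | prev ⊥ | push {}
  [8] u=1 | in [-5,4] | out [-5,5] | prev [-5,4] | push {3,4,6}
  [9] u=2 | in [-5,5] | out [-5,5] | prev [-5,4] | push {}
  [10] u=3 | in [-5,5] | out [-3,0] | ==
  [11] u=4 | in [-5,5] | out [-5,5] | prev [-5,4] | push {1,2}
  [12] u=6 | in [-5,5] | out [-4,5] | ==
  [13] u=1 | in [-5,5] | out [-5,5] | ==
  [14] u=2 | in [-5,5] | out [-5,5] | ==

Converged values:
  [0] [-3,-1]
  [1] [-5,5]
  [2] [-5,5]
  [3] [-3,0]
  [4] [-5,5]
  [5] [-5,2]
  [6] [-4,5]

[-4,5]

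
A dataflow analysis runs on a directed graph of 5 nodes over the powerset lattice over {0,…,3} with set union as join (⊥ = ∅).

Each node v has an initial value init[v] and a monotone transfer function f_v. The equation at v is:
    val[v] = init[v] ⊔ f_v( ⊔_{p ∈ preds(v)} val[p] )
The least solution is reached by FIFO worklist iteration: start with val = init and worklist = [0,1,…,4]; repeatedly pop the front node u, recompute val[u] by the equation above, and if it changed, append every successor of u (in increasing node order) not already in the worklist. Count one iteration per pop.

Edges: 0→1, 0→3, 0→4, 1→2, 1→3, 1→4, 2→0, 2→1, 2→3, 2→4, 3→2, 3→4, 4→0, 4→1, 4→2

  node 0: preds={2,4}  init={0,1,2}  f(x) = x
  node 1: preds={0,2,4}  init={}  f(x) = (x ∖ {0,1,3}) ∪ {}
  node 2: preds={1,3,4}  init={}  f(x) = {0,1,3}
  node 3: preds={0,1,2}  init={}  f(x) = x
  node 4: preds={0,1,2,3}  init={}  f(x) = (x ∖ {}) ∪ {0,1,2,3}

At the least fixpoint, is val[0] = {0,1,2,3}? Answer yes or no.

yes

Iteration log — 10 steps:
  step 1. node 0  ⊔preds={}  new={0,1,2}  stable
  step 2. node 1  ⊔preds={0,1,2}  new={2}  old={}  +wl: 
  step 3. node 2  ⊔preds={2}  new={0,1,3}  old={}  +wl: 0,1
  step 4. node 3  ⊔preds={0,1,2,3}  new={0,1,2,3}  old={}  +wl: 2
  step 5. node 4  ⊔preds={0,1,2,3}  new={0,1,2,3}  old={}  +wl: 
  step 6. node 0  ⊔preds={0,1,2,3}  new={0,1,2,3}  old={0,1,2}  +wl: 3,4
  step 7. node 1  ⊔preds={0,1,2,3}  new={2}  stable
  step 8. node 2  ⊔preds={0,1,2,3}  new={0,1,3}  stable
  step 9. node 3  ⊔preds={0,1,2,3}  new={0,1,2,3}  stable
  step 10. node 4  ⊔preds={0,1,2,3}  new={0,1,2,3}  stable

Least fixpoint reached:
  node 0: {0,1,2,3}
  node 1: {2}
  node 2: {0,1,3}
  node 3: {0,1,2,3}
  node 4: {0,1,2,3}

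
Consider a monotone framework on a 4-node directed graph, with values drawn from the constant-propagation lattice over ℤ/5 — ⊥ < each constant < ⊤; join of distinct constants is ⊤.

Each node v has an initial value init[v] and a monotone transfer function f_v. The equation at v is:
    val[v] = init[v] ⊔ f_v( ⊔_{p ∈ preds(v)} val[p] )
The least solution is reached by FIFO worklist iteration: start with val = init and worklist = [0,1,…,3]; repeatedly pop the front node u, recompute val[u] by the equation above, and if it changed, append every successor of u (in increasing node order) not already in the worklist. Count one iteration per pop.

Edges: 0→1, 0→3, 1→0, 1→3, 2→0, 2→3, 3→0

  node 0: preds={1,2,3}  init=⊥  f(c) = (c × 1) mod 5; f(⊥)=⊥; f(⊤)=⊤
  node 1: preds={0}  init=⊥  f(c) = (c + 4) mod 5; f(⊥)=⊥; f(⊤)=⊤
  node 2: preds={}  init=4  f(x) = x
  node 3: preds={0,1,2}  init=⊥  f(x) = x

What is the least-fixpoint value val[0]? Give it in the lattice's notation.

⊤

Worklist (8 pops):
  #1 pop 0: in=4 → 4 (was ⊥); enqueue []
  #2 pop 1: in=4 → 3 (was ⊥); enqueue [0]
  #3 pop 2: in=⊥ → 4 (no change)
  #4 pop 3: in=⊤ → ⊤ (was ⊥); enqueue []
  #5 pop 0: in=⊤ → ⊤ (was 4); enqueue [1,3]
  #6 pop 1: in=⊤ → ⊤ (was 3); enqueue [0]
  #7 pop 3: in=⊤ → ⊤ (no change)
  #8 pop 0: in=⊤ → ⊤ (no change)

Fixpoint:
  val[0] = ⊤
  val[1] = ⊤
  val[2] = 4
  val[3] = ⊤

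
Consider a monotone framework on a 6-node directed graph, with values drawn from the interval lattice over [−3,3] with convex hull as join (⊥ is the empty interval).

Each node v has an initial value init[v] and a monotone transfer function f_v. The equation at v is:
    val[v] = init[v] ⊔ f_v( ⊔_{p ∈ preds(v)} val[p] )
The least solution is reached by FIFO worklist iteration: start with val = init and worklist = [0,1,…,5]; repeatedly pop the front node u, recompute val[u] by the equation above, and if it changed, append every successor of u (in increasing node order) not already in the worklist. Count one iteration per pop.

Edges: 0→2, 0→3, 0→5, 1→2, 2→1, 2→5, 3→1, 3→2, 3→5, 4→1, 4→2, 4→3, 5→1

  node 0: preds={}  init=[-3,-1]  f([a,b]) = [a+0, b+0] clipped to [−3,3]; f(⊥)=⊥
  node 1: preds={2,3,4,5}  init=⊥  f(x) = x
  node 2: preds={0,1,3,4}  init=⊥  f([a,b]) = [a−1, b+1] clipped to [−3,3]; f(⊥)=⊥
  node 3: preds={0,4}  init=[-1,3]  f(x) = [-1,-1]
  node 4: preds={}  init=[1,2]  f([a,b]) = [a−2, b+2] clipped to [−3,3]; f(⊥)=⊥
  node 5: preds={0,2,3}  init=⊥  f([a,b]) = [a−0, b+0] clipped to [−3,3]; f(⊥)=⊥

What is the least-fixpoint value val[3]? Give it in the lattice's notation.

[-1,3]

Iteration log — 8 steps:
  step 1. node 0  ⊔preds=⊥  new=[-3,-1]  stable
  step 2. node 1  ⊔preds=[-1,3]  new=[-1,3]  old=⊥  +wl: 
  step 3. node 2  ⊔preds=[-3,3]  new=[-3,3]  old=⊥  +wl: 1
  step 4. node 3  ⊔preds=[-3,2]  new=[-1,3]  stable
  step 5. node 4  ⊔preds=⊥  new=[1,2]  stable
  step 6. node 5  ⊔preds=[-3,3]  new=[-3,3]  old=⊥  +wl: 
  step 7. node 1  ⊔preds=[-3,3]  new=[-3,3]  old=[-1,3]  +wl: 2
  step 8. node 2  ⊔preds=[-3,3]  new=[-3,3]  stable

Least fixpoint reached:
  node 0: [-3,-1]
  node 1: [-3,3]
  node 2: [-3,3]
  node 3: [-1,3]
  node 4: [1,2]
  node 5: [-3,3]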